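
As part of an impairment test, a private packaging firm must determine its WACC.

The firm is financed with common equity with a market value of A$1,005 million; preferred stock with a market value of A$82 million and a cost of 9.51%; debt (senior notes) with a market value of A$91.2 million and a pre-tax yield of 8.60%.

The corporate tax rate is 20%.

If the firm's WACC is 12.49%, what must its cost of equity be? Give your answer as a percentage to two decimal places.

13.24%

Total capital V = 1005 + 82 + 91.2 = 1178.2.
Equity weight = 1005/1178.2 = 0.8530.
Preferred weight = 82/1178.2 = 0.0696.
Senior notes weight = 91.2/1178.2 = 0.0774.
Debt contribution = 0.0774 × 8.6% × (1 − 20%) = 0.5326%.
Preferred contribution = 0.0696 × 9.51% = 0.6619%.
Required equity contribution = 12.49% − 1.1944% = 11.2956%.
Re = 11.2956% / 0.8530 = 13.2422%.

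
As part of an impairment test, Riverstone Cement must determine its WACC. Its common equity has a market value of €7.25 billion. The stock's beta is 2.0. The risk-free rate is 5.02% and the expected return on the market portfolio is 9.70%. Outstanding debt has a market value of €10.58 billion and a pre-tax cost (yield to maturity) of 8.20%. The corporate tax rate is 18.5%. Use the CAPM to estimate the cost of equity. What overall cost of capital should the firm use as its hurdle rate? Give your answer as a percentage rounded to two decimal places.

Market risk premium = 9.7% − 5.02% = 4.68%.
Cost of equity via CAPM: Re = 5.02% + 2.0 × 4.68% = 14.3800%.
Total capital V = 7.25 + 10.58 = 17.83.
Equity: weight = 7.25/17.83 = 0.4066; cost = 14.38%.
Debt: weight = 10.58/17.83 = 0.5934; after-tax cost = 8.2% × (1 − 18.5%) = 6.6830%.
WACC = 0.4066 × 14.3800% + 0.5934 × 6.6830% = 9.8127%.

9.81%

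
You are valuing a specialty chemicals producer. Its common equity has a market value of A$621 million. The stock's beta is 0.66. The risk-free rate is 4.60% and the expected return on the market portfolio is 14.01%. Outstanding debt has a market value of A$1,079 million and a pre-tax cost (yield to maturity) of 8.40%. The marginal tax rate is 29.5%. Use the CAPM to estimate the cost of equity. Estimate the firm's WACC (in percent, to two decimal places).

7.71%

Market risk premium = 14.01% − 4.6% = 9.41%.
Cost of equity via CAPM: Re = 4.6% + 0.66 × 9.41% = 10.8106%.
Total capital V = 621 + 1079 = 1700.
Equity: weight = 621/1700 = 0.3653; cost = 10.8106%.
Debt: weight = 1079/1700 = 0.6347; after-tax cost = 8.4% × (1 − 29.5%) = 5.9220%.
WACC = 0.3653 × 10.8106% + 0.6347 × 5.9220% = 7.7078%.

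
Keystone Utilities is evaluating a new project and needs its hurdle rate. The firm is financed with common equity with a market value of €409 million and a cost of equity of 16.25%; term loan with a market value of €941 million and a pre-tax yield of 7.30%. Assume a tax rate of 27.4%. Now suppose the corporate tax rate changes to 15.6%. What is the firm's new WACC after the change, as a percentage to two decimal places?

9.22%

After the change:
Total capital V = 409 + 941 = 1350.
Equity: weight = 409/1350 = 0.3030; cost = 16.25%.
Term loan: weight = 941/1350 = 0.6970; after-tax cost = 7.3% × (1 − 15.6%) = 6.1612%.
WACC = 0.3030 × 16.2500% + 0.6970 × 6.1612% = 9.2177%.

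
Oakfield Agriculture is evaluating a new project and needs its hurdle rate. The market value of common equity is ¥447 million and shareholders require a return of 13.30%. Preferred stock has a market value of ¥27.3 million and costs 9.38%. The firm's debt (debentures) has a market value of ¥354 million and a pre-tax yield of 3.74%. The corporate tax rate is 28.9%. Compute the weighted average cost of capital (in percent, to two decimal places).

8.62%

Total capital V = 447 + 27.3 + 354 = 828.3.
Equity: weight = 447/828.3 = 0.5397; cost = 13.3%.
Preferred: weight = 27.3/828.3 = 0.0330; cost = 9.38%.
Debentures: weight = 354/828.3 = 0.4274; after-tax cost = 3.74% × (1 − 28.9%) = 2.6591%.
WACC = 0.5397 × 13.3000% + 0.0330 × 9.3800% + 0.4274 × 2.6591% = 8.6231%.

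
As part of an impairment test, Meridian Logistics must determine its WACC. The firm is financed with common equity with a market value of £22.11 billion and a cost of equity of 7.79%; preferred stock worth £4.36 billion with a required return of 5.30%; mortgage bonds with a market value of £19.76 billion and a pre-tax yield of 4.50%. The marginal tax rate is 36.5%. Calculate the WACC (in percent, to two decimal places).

5.45%

Total capital V = 22.11 + 4.36 + 19.76 = 46.23.
Equity: weight = 22.11/46.23 = 0.4783; cost = 7.79%.
Preferred: weight = 4.36/46.23 = 0.0943; cost = 5.3%.
Mortgage bonds: weight = 19.76/46.23 = 0.4274; after-tax cost = 4.5% × (1 − 36.5%) = 2.8575%.
WACC = 0.4783 × 7.7900% + 0.0943 × 5.3000% + 0.4274 × 2.8575% = 5.4469%.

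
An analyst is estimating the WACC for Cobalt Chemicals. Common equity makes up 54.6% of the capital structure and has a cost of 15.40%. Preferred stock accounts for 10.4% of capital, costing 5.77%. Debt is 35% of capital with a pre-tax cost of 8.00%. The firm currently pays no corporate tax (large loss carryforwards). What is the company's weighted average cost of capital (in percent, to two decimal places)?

After-tax cost of debt = 8% × (1 − 0%) = 8.0000%.
WACC = 0.546 × 15.4000% + 0.104 × 5.7700% + 0.350 × 8.0000% = 11.8085%.

11.81%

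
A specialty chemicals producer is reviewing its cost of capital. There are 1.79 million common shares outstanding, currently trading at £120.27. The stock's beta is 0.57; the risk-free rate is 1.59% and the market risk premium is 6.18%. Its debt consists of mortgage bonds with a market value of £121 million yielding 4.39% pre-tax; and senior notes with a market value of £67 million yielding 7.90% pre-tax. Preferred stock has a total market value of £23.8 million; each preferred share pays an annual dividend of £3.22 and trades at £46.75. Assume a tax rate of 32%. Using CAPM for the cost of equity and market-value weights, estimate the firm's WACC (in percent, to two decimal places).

Cost of equity via CAPM: Re = 1.59% + 0.57 × 6.18% = 5.1126%.
Cost of preferred: Rp = 3.22 / 46.75 = 6.8877%.
Market value of equity E = 120.27 × 1.79m = 215.2833m.
Total capital V = 215.2833 + 23.8 + 121 + 67 = 427.0833.
Equity: weight = 215.2833/427.0833 = 0.5041; cost = 5.1126%.
Preferred: weight = 23.8/427.0833 = 0.0557; cost = 6.8877%.
Mortgage bonds: weight = 121/427.0833 = 0.2833; after-tax cost = 4.39% × (1 − 32%) = 2.9852%.
Senior notes: weight = 67/427.0833 = 0.1569; after-tax cost = 7.9% × (1 − 32%) = 5.3720%.
WACC = 0.5041 × 5.1126% + 0.0557 × 6.8877% + 0.2833 × 2.9852% + 0.1569 × 5.3720% = 4.6495%.

4.65%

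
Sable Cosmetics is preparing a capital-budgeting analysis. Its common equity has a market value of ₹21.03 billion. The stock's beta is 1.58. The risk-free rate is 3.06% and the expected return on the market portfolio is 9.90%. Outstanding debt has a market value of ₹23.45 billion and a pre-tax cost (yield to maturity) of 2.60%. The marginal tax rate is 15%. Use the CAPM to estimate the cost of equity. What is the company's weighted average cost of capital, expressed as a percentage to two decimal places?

7.72%

Market risk premium = 9.9% − 3.06% = 6.84%.
Cost of equity via CAPM: Re = 3.06% + 1.58 × 6.84% = 13.8672%.
Total capital V = 21.03 + 23.45 = 44.48.
Equity: weight = 21.03/44.48 = 0.4728; cost = 13.8672%.
Debt: weight = 23.45/44.48 = 0.5272; after-tax cost = 2.6% × (1 − 15%) = 2.2100%.
WACC = 0.4728 × 13.8672% + 0.5272 × 2.2100% = 7.7215%.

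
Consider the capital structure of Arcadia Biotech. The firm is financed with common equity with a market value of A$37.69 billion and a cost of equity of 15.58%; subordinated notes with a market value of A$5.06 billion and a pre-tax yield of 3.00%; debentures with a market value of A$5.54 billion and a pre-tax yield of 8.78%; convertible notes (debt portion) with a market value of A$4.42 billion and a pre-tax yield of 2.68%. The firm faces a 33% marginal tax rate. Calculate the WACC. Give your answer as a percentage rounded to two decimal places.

12.10%

Total capital V = 37.69 + 5.06 + 5.54 + 4.42 = 52.71.
Equity: weight = 37.69/52.71 = 0.7150; cost = 15.58%.
Subordinated notes: weight = 5.06/52.71 = 0.0960; after-tax cost = 3% × (1 − 33%) = 2.0100%.
Debentures: weight = 5.54/52.71 = 0.1051; after-tax cost = 8.78% × (1 − 33%) = 5.8826%.
Convertible notes (debt portion): weight = 4.42/52.71 = 0.0839; after-tax cost = 2.68% × (1 − 33%) = 1.7956%.
WACC = 0.7150 × 15.5800% + 0.0960 × 2.0100% + 0.1051 × 5.8826% + 0.0839 × 1.7956% = 12.1022%.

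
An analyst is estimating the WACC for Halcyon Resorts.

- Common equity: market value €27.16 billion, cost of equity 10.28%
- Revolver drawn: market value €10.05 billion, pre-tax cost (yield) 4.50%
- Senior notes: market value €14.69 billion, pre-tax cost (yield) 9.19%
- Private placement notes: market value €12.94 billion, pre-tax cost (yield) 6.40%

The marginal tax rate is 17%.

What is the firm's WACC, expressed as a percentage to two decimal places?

Total capital V = 27.16 + 10.05 + 14.69 + 12.94 = 64.84.
Equity: weight = 27.16/64.84 = 0.4189; cost = 10.28%.
Revolver drawn: weight = 10.05/64.84 = 0.1550; after-tax cost = 4.5% × (1 − 17%) = 3.7350%.
Senior notes: weight = 14.69/64.84 = 0.2266; after-tax cost = 9.19% × (1 − 17%) = 7.6277%.
Private placement notes: weight = 12.94/64.84 = 0.1996; after-tax cost = 6.4% × (1 − 17%) = 5.3120%.
WACC = 0.4189 × 10.2800% + 0.1550 × 3.7350% + 0.2266 × 7.6277% + 0.1996 × 5.3120% = 7.6732%.

7.67%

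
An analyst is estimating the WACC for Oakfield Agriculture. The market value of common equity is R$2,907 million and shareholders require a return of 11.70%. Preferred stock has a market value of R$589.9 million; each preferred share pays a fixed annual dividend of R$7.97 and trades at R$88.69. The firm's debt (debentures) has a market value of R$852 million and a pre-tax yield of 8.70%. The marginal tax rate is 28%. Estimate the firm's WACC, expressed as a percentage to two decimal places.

10.27%

Cost of preferred: Rp = 7.97 / 88.69 = 8.9864%.
Total capital V = 2907 + 589.9 + 852 = 4348.9.
Equity: weight = 2907/4348.9 = 0.6684; cost = 11.7%.
Preferred: weight = 589.9/4348.9 = 0.1356; cost = 8.9864%.
Debentures: weight = 852/4348.9 = 0.1959; after-tax cost = 8.7% × (1 − 28%) = 6.2640%.
WACC = 0.6684 × 11.7000% + 0.1356 × 8.9864% + 0.1959 × 6.2640% = 10.2669%.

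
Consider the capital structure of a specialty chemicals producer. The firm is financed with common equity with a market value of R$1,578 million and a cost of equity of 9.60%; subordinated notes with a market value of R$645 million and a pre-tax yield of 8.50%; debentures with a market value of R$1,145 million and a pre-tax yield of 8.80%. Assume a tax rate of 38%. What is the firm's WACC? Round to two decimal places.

Total capital V = 1578 + 645 + 1145 = 3368.
Equity: weight = 1578/3368 = 0.4685; cost = 9.6%.
Subordinated notes: weight = 645/3368 = 0.1915; after-tax cost = 8.5% × (1 − 38%) = 5.2700%.
Debentures: weight = 1145/3368 = 0.3400; after-tax cost = 8.8% × (1 − 38%) = 5.4560%.
WACC = 0.4685 × 9.6000% + 0.1915 × 5.2700% + 0.3400 × 5.4560% = 7.3620%.

7.36%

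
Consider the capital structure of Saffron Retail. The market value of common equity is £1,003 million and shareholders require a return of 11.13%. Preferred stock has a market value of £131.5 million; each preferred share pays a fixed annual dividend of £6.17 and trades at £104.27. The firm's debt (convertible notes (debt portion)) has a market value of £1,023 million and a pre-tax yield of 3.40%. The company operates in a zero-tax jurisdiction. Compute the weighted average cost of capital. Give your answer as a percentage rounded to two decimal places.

Cost of preferred: Rp = 6.17 / 104.27 = 5.9173%.
Total capital V = 1003 + 131.5 + 1023 = 2157.5.
Equity: weight = 1003/2157.5 = 0.4649; cost = 11.13%.
Preferred: weight = 131.5/2157.5 = 0.0610; cost = 5.9173%.
Convertible notes (debt portion): weight = 1023/2157.5 = 0.4742; after-tax cost = 3.4% × (1 − 0%) = 3.4000%.
WACC = 0.4649 × 11.1300% + 0.0610 × 5.9173% + 0.4742 × 3.4000% = 7.1470%.

7.15%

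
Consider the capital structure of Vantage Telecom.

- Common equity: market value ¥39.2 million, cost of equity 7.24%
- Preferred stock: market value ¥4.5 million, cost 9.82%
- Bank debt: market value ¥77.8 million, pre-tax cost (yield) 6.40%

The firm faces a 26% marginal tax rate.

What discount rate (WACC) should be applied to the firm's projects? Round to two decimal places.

Total capital V = 39.2 + 4.5 + 77.8 = 121.5.
Equity: weight = 39.2/121.5 = 0.3226; cost = 7.24%.
Preferred: weight = 4.5/121.5 = 0.0370; cost = 9.82%.
Bank debt: weight = 77.8/121.5 = 0.6403; after-tax cost = 6.4% × (1 − 26%) = 4.7360%.
WACC = 0.3226 × 7.2400% + 0.0370 × 9.8200% + 0.6403 × 4.7360% = 5.7322%.

5.73%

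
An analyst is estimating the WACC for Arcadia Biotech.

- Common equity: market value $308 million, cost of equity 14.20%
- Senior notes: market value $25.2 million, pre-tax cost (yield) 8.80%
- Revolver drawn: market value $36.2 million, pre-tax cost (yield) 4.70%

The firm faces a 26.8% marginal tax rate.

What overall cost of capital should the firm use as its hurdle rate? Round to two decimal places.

Total capital V = 308 + 25.2 + 36.2 = 369.4.
Equity: weight = 308/369.4 = 0.8338; cost = 14.2%.
Senior notes: weight = 25.2/369.4 = 0.0682; after-tax cost = 8.8% × (1 − 26.8%) = 6.4416%.
Revolver drawn: weight = 36.2/369.4 = 0.0980; after-tax cost = 4.7% × (1 − 26.8%) = 3.4404%.
WACC = 0.8338 × 14.2000% + 0.0682 × 6.4416% + 0.0980 × 3.4404% = 12.6163%.

12.62%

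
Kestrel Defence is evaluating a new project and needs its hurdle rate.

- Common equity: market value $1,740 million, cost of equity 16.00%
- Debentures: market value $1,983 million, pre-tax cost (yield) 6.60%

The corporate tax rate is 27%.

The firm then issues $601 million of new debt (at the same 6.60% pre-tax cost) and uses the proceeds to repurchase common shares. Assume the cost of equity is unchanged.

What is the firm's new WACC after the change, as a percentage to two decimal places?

8.24%

After the change:
Total capital V = 1139 + 2584 = 3723.
Equity: weight = 1139/3723 = 0.3059; cost = 16%.
Debentures: weight = 2584/3723 = 0.6941; after-tax cost = 6.6% × (1 − 27%) = 4.8180%.
WACC = 0.3059 × 16.0000% + 0.6941 × 4.8180% = 8.2390%.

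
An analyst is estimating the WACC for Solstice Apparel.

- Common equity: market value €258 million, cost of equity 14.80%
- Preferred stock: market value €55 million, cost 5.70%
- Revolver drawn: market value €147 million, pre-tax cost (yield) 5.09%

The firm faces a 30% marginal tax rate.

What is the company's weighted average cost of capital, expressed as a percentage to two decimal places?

Total capital V = 258 + 55 + 147 = 460.
Equity: weight = 258/460 = 0.5609; cost = 14.8%.
Preferred: weight = 55/460 = 0.1196; cost = 5.7%.
Revolver drawn: weight = 147/460 = 0.3196; after-tax cost = 5.09% × (1 − 30%) = 3.5630%.
WACC = 0.5609 × 14.8000% + 0.1196 × 5.7000% + 0.3196 × 3.5630% = 10.1210%.

10.12%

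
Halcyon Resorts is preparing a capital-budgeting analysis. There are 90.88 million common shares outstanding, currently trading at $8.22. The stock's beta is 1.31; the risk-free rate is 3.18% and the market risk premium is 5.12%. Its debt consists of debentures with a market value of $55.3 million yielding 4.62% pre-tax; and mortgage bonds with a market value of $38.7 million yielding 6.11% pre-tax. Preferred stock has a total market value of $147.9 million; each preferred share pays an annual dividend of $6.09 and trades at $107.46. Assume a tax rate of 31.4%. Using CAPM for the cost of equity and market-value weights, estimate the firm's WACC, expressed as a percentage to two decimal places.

8.66%

Cost of equity via CAPM: Re = 3.18% + 1.31 × 5.12% = 9.8872%.
Cost of preferred: Rp = 6.09 / 107.46 = 5.6672%.
Market value of equity E = 8.22 × 90.88m = 747.0336m.
Total capital V = 747.0336 + 147.9 + 55.3 + 38.7 = 988.9336.
Equity: weight = 747.0336/988.9336 = 0.7554; cost = 9.8872%.
Preferred: weight = 147.9/988.9336 = 0.1496; cost = 5.6672%.
Debentures: weight = 55.3/988.9336 = 0.0559; after-tax cost = 4.62% × (1 − 31.4%) = 3.1693%.
Mortgage bonds: weight = 38.7/988.9336 = 0.0391; after-tax cost = 6.11% × (1 − 31.4%) = 4.1915%.
WACC = 0.7554 × 9.8872% + 0.1496 × 5.6672% + 0.0559 × 3.1693% + 0.0391 × 4.1915% = 8.6575%.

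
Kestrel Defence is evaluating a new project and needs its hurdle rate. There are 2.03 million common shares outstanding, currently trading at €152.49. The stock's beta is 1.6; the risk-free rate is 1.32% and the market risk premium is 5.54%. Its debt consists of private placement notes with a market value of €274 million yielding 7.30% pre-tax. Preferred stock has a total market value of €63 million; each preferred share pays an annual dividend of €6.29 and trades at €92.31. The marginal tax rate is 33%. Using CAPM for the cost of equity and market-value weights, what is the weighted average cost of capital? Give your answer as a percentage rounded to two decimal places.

Cost of equity via CAPM: Re = 1.32% + 1.6 × 5.54% = 10.1840%.
Cost of preferred: Rp = 6.29 / 92.31 = 6.8140%.
Market value of equity E = 152.49 × 2.03m = 309.5547m.
Total capital V = 309.5547 + 63 + 274 = 646.5547.
Equity: weight = 309.5547/646.5547 = 0.4788; cost = 10.184%.
Preferred: weight = 63/646.5547 = 0.0974; cost = 6.814%.
Private placement notes: weight = 274/646.5547 = 0.4238; after-tax cost = 7.3% × (1 − 33%) = 4.8910%.
WACC = 0.4788 × 10.1840% + 0.0974 × 6.8140% + 0.4238 × 4.8910% = 7.6125%.

7.61%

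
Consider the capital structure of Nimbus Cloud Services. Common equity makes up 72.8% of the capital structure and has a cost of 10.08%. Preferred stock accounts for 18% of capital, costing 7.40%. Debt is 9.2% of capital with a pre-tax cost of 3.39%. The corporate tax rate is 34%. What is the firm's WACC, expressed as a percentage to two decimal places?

After-tax cost of debt = 3.39% × (1 − 34%) = 2.2374%.
WACC = 0.728 × 10.0800% + 0.180 × 7.4000% + 0.092 × 2.2374% = 8.8761%.

8.88%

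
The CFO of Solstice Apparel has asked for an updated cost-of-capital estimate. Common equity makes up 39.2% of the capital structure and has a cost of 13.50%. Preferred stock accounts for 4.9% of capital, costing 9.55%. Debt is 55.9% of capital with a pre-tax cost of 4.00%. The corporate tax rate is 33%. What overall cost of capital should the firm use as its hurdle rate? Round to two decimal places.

After-tax cost of debt = 4% × (1 − 33%) = 2.6800%.
WACC = 0.392 × 13.5000% + 0.049 × 9.5500% + 0.559 × 2.6800% = 7.2581%.

7.26%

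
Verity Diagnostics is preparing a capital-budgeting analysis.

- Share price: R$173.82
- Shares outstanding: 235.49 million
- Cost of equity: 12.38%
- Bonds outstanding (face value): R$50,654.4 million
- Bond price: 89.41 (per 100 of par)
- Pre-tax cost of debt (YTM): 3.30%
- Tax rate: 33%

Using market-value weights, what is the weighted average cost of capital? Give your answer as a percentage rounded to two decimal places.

Market value of equity E = 173.82 × 235.49m = 40932.8718m. Market value of debt D = 50654.4m × 89.41/100 = 45290.09904m.
Total capital V = 40932.8718 + 45290.09904 = 86222.97084.
Equity: weight = 40932.8718/86222.97084 = 0.4747; cost = 12.38%.
Bonds outstanding: weight = 45290.09904/86222.97084 = 0.5253; after-tax cost = 3.3% × (1 − 33%) = 2.2110%.
WACC = 0.4747 × 12.3800% + 0.5253 × 2.2110% = 7.0386%.

7.04%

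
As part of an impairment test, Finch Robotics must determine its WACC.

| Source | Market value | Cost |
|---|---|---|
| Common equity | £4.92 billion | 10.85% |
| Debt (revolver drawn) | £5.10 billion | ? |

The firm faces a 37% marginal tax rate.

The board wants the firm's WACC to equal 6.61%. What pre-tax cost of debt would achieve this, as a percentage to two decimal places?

4.00%

Total capital V = 4.92 + 5.1 = 10.02.
Equity weight = 4.92/10.02 = 0.4910.
Revolver drawn weight = 5.1/10.02 = 0.5090.
Equity contribution = 0.4910 × 10.85% = 5.3275%.
Remaining for debt = 6.61% − 5.3275% = 1.2825%.
Rd × (1 − 37%) × 0.5090 = 1.2825%  ⇒  Rd = 3.9994%.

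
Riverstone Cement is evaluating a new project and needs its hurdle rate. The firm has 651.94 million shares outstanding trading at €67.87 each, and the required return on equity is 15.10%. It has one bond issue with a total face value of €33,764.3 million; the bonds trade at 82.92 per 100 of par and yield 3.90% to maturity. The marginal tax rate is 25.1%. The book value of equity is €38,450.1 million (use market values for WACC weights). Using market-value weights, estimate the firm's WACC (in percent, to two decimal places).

10.38%

Market value of equity E = 67.87 × 651.94m = 44247.1678m. Market value of debt D = 33764.3m × 82.92/100 = 27997.35756m.
Total capital V = 44247.1678 + 27997.35756 = 72244.52536.
Equity: weight = 44247.1678/72244.52536 = 0.6125; cost = 15.1%.
Bonds outstanding: weight = 27997.35756/72244.52536 = 0.3875; after-tax cost = 3.9% × (1 − 25.1%) = 2.9211%.
WACC = 0.6125 × 15.1000% + 0.3875 × 2.9211% = 10.3802%.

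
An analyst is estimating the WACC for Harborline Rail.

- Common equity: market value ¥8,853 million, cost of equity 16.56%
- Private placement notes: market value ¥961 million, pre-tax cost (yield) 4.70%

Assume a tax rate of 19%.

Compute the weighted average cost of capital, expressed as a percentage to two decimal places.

Total capital V = 8853 + 961 = 9814.
Equity: weight = 8853/9814 = 0.9021; cost = 16.56%.
Private placement notes: weight = 961/9814 = 0.0979; after-tax cost = 4.7% × (1 − 19%) = 3.8070%.
WACC = 0.9021 × 16.5600% + 0.0979 × 3.8070% = 15.3112%.

15.31%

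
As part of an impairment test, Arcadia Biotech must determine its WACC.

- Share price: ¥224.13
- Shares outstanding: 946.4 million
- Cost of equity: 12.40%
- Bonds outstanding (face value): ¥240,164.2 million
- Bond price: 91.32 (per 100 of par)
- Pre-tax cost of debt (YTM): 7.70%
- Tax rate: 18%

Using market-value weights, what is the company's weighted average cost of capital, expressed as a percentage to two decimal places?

9.31%

Market value of equity E = 224.13 × 946.4m = 212116.632m. Market value of debt D = 240164.2m × 91.32/100 = 219317.94744m.
Total capital V = 212116.632 + 219317.94744 = 431434.57944.
Equity: weight = 212116.632/431434.57944 = 0.4917; cost = 12.4%.
Bonds outstanding: weight = 219317.94744/431434.57944 = 0.5083; after-tax cost = 7.7% × (1 − 18%) = 6.3140%.
WACC = 0.4917 × 12.4000% + 0.5083 × 6.3140% = 9.3062%.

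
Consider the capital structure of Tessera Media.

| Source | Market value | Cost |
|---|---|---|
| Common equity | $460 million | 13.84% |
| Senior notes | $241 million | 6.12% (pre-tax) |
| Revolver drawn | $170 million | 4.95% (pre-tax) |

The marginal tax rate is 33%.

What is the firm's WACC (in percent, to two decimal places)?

9.09%

Total capital V = 460 + 241 + 170 = 871.
Equity: weight = 460/871 = 0.5281; cost = 13.84%.
Senior notes: weight = 241/871 = 0.2767; after-tax cost = 6.12% × (1 − 33%) = 4.1004%.
Revolver drawn: weight = 170/871 = 0.1952; after-tax cost = 4.95% × (1 − 33%) = 3.3165%.
WACC = 0.5281 × 13.8400% + 0.2767 × 4.1004% + 0.1952 × 3.3165% = 9.0912%.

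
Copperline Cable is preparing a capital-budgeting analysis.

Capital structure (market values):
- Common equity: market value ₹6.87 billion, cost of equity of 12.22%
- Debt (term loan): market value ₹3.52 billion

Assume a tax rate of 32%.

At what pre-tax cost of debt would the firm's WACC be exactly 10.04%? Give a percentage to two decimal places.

Total capital V = 6.87 + 3.52 = 10.39.
Equity weight = 6.87/10.39 = 0.6612.
Term loan weight = 3.52/10.39 = 0.3388.
Equity contribution = 0.6612 × 12.22% = 8.0800%.
Remaining for debt = 10.04% − 8.0800% = 1.9600%.
Rd × (1 − 32%) × 0.3388 = 1.9600%  ⇒  Rd = 8.5078%.

8.51%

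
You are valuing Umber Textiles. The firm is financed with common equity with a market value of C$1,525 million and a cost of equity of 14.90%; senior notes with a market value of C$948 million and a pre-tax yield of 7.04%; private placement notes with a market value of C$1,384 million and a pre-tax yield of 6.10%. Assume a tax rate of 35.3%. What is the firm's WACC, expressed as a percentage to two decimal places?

Total capital V = 1525 + 948 + 1384 = 3857.
Equity: weight = 1525/3857 = 0.3954; cost = 14.9%.
Senior notes: weight = 948/3857 = 0.2458; after-tax cost = 7.04% × (1 − 35.3%) = 4.5549%.
Private placement notes: weight = 1384/3857 = 0.3588; after-tax cost = 6.1% × (1 − 35.3%) = 3.9467%.
WACC = 0.3954 × 14.9000% + 0.2458 × 4.5549% + 0.3588 × 3.9467% = 8.4270%.

8.43%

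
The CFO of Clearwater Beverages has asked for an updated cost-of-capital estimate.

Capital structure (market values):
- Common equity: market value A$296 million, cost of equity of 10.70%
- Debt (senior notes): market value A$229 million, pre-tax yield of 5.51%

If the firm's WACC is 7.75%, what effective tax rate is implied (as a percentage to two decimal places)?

28.55%

Total capital V = 296 + 229 = 525.
Equity weight = 296/525 = 0.5638.
Senior notes weight = 229/525 = 0.4362.
Equity contribution = 0.5638 × 10.7% = 6.0328%.
Debt contribution must be 7.75% − 6.0328% = 1.7172%.
0.4362 × 5.51% × (1 − T) = 1.7172%  ⇒  (1 − T) = 0.7145.
T = 28.5499%.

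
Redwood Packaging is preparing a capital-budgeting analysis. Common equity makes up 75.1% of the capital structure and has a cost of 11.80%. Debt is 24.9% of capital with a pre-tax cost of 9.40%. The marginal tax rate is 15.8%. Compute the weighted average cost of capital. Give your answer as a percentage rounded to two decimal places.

10.83%

After-tax cost of debt = 9.4% × (1 − 15.8%) = 7.9148%.
WACC = 0.751 × 11.8000% + 0.249 × 7.9148% = 10.8326%.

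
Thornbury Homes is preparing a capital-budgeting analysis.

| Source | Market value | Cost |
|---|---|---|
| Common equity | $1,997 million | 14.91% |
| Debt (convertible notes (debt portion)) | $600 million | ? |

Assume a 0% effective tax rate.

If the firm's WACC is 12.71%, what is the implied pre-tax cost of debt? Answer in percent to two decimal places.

5.39%

Total capital V = 1997 + 600 = 2597.
Equity weight = 1997/2597 = 0.7690.
Convertible notes (debt portion) weight = 600/2597 = 0.2310.
Equity contribution = 0.7690 × 14.91% = 11.4653%.
Remaining for debt = 12.71% − 11.4653% = 1.2447%.
Rd × (1 − 0%) × 0.2310 = 1.2447%  ⇒  Rd = 5.3877%.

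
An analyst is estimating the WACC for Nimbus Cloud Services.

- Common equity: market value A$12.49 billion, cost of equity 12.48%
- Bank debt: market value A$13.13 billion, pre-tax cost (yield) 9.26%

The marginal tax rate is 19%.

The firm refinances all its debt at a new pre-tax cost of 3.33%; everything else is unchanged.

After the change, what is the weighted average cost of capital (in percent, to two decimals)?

7.47%

After the change:
Total capital V = 12.49 + 13.13 = 25.62.
Equity: weight = 12.49/25.62 = 0.4875; cost = 12.48%.
Bank debt: weight = 13.13/25.62 = 0.5125; after-tax cost = 3.33% × (1 − 19%) = 2.6973%.
WACC = 0.4875 × 12.4800% + 0.5125 × 2.6973% = 7.4665%.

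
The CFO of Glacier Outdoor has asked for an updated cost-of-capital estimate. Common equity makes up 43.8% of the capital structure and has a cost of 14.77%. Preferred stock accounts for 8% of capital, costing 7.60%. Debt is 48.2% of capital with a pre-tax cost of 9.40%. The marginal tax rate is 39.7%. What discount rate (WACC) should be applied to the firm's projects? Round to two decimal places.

After-tax cost of debt = 9.4% × (1 − 39.7%) = 5.6682%.
WACC = 0.438 × 14.7700% + 0.080 × 7.6000% + 0.482 × 5.6682% = 9.8093%.

9.81%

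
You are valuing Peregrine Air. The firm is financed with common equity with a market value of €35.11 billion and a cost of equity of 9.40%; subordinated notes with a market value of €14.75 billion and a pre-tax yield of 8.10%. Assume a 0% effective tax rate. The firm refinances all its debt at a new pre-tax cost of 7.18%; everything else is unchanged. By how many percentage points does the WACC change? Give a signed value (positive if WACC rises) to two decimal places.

Current WACC:
Total capital V = 35.11 + 14.75 = 49.86.
Equity: weight = 35.11/49.86 = 0.7042; cost = 9.4%.
Subordinated notes: weight = 14.75/49.86 = 0.2958; after-tax cost = 8.1% × (1 − 0%) = 8.1000%.
WACC = 0.7042 × 9.4000% + 0.2958 × 8.1000% = 9.0154%.
After the change:
Total capital V = 35.11 + 14.75 = 49.86.
Equity: weight = 35.11/49.86 = 0.7042; cost = 9.4%.
Subordinated notes: weight = 14.75/49.86 = 0.2958; after-tax cost = 7.18% × (1 − 0%) = 7.1800%.
WACC = 0.7042 × 9.4000% + 0.2958 × 7.1800% = 8.7433%.
Change in WACC = 8.7433% − 9.0154% = -0.2722 pp.

-0.27 pp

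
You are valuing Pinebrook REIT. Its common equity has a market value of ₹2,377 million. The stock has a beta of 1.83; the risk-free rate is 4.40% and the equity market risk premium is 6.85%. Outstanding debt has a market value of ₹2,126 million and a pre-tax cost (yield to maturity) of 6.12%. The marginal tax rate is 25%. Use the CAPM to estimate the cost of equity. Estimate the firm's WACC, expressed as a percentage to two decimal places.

11.11%

Cost of equity via CAPM: Re = 4.4% + 1.83 × 6.85% = 16.9355%.
Total capital V = 2377 + 2126 = 4503.
Equity: weight = 2377/4503 = 0.5279; cost = 16.9355%.
Debt: weight = 2126/4503 = 0.4721; after-tax cost = 6.12% × (1 − 25%) = 4.5900%.
WACC = 0.5279 × 16.9355% + 0.4721 × 4.5900% = 11.1068%.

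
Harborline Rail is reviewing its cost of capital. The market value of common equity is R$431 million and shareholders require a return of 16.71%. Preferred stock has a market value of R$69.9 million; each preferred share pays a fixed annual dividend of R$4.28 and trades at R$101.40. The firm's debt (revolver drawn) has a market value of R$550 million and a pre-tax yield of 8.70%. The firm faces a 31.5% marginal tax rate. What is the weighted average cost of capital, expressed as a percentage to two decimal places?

Cost of preferred: Rp = 4.28 / 101.4 = 4.2209%.
Total capital V = 431 + 69.9 + 550 = 1050.9.
Equity: weight = 431/1050.9 = 0.4101; cost = 16.71%.
Preferred: weight = 69.9/1050.9 = 0.0665; cost = 4.2209%.
Revolver drawn: weight = 550/1050.9 = 0.5234; after-tax cost = 8.7% × (1 − 31.5%) = 5.9595%.
WACC = 0.4101 × 16.7100% + 0.0665 × 4.2209% + 0.5234 × 5.9595% = 10.2529%.

10.25%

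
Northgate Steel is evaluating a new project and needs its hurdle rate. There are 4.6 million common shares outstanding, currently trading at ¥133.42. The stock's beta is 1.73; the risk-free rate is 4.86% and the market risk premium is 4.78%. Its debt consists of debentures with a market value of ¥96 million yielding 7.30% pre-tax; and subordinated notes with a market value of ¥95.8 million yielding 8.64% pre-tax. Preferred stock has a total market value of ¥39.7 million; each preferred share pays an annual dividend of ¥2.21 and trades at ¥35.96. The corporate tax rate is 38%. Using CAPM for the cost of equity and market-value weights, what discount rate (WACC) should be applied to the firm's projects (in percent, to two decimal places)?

Cost of equity via CAPM: Re = 4.86% + 1.73 × 4.78% = 13.1294%.
Cost of preferred: Rp = 2.21 / 35.96 = 6.1457%.
Market value of equity E = 133.42 × 4.6m = 613.732m.
Total capital V = 613.732 + 39.7 + 96 + 95.8 = 845.232.
Equity: weight = 613.732/845.232 = 0.7261; cost = 13.1294%.
Preferred: weight = 39.7/845.232 = 0.0470; cost = 6.1457%.
Debentures: weight = 96/845.232 = 0.1136; after-tax cost = 7.3% × (1 − 38%) = 4.5260%.
Subordinated notes: weight = 95.8/845.232 = 0.1133; after-tax cost = 8.64% × (1 − 38%) = 5.3568%.
WACC = 0.7261 × 13.1294% + 0.0470 × 6.1457% + 0.1136 × 4.5260% + 0.1133 × 5.3568% = 10.9433%.

10.94%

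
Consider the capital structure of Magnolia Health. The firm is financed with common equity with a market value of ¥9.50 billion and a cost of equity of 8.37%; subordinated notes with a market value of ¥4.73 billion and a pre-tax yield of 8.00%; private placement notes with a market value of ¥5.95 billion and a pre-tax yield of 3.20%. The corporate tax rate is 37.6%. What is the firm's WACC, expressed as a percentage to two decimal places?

Total capital V = 9.5 + 4.73 + 5.95 = 20.18.
Equity: weight = 9.5/20.18 = 0.4708; cost = 8.37%.
Subordinated notes: weight = 4.73/20.18 = 0.2344; after-tax cost = 8% × (1 − 37.6%) = 4.9920%.
Private placement notes: weight = 5.95/20.18 = 0.2948; after-tax cost = 3.2% × (1 − 37.6%) = 1.9968%.
WACC = 0.4708 × 8.3700% + 0.2344 × 4.9920% + 0.2948 × 1.9968% = 5.6991%.

5.70%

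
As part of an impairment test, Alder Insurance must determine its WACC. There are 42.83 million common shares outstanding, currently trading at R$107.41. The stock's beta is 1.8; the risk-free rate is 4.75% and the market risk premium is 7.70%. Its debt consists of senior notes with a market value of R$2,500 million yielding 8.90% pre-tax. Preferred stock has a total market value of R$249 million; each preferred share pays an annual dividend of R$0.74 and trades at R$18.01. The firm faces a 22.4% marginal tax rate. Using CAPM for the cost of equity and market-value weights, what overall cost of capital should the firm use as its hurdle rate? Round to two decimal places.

Cost of equity via CAPM: Re = 4.75% + 1.8 × 7.7% = 18.6100%.
Cost of preferred: Rp = 0.74 / 18.01 = 4.1088%.
Market value of equity E = 107.41 × 42.83m = 4600.3703m.
Total capital V = 4600.3703 + 249 + 2500 = 7349.3703.
Equity: weight = 4600.3703/7349.3703 = 0.6260; cost = 18.61%.
Preferred: weight = 249/7349.3703 = 0.0339; cost = 4.1088%.
Senior notes: weight = 2500/7349.3703 = 0.3402; after-tax cost = 8.9% × (1 − 22.4%) = 6.9064%.
WACC = 0.6260 × 18.6100% + 0.0339 × 4.1088% + 0.3402 × 6.9064% = 14.1375%.

14.14%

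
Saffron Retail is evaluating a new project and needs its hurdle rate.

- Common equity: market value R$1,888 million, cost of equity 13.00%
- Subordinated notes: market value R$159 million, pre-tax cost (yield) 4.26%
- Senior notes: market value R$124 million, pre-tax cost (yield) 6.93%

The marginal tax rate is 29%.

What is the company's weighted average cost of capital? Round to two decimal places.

11.81%

Total capital V = 1888 + 159 + 124 = 2171.
Equity: weight = 1888/2171 = 0.8696; cost = 13%.
Subordinated notes: weight = 159/2171 = 0.0732; after-tax cost = 4.26% × (1 − 29%) = 3.0246%.
Senior notes: weight = 124/2171 = 0.0571; after-tax cost = 6.93% × (1 − 29%) = 4.9203%.
WACC = 0.8696 × 13.0000% + 0.0732 × 3.0246% + 0.0571 × 4.9203% = 11.8079%.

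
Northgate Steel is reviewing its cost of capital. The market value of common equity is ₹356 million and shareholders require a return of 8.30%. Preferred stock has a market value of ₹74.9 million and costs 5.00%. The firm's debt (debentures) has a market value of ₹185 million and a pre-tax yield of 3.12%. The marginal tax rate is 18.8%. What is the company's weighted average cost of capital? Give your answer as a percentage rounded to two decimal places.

6.17%

Total capital V = 356 + 74.9 + 185 = 615.9.
Equity: weight = 356/615.9 = 0.5780; cost = 8.3%.
Preferred: weight = 74.9/615.9 = 0.1216; cost = 5%.
Debentures: weight = 185/615.9 = 0.3004; after-tax cost = 3.12% × (1 − 18.8%) = 2.5334%.
WACC = 0.5780 × 8.3000% + 0.1216 × 5.0000% + 0.3004 × 2.5334% = 6.1666%.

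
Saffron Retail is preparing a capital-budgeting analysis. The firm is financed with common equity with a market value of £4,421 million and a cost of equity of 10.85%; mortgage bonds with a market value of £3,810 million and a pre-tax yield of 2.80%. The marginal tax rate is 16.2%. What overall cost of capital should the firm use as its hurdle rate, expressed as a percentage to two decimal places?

6.91%

Total capital V = 4421 + 3810 = 8231.
Equity: weight = 4421/8231 = 0.5371; cost = 10.85%.
Mortgage bonds: weight = 3810/8231 = 0.4629; after-tax cost = 2.8% × (1 − 16.2%) = 2.3464%.
WACC = 0.5371 × 10.8500% + 0.4629 × 2.3464% = 6.9138%.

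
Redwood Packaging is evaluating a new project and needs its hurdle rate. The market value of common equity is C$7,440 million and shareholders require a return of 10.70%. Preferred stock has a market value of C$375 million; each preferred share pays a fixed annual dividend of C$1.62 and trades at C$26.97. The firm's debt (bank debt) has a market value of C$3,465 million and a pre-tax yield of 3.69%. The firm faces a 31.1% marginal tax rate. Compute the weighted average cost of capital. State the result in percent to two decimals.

8.04%

Cost of preferred: Rp = 1.62 / 26.97 = 6.0067%.
Total capital V = 7440 + 375 + 3465 = 11280.
Equity: weight = 7440/11280 = 0.6596; cost = 10.7%.
Preferred: weight = 375/11280 = 0.0332; cost = 6.0067%.
Bank debt: weight = 3465/11280 = 0.3072; after-tax cost = 3.69% × (1 − 31.1%) = 2.5424%.
WACC = 0.6596 × 10.7000% + 0.0332 × 6.0067% + 0.3072 × 2.5424% = 8.0381%.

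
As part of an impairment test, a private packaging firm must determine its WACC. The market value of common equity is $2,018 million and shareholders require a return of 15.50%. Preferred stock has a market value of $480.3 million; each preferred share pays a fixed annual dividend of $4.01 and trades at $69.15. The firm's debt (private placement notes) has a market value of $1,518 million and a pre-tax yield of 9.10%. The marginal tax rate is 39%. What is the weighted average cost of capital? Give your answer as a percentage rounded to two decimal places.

Cost of preferred: Rp = 4.01 / 69.15 = 5.7990%.
Total capital V = 2018 + 480.3 + 1518 = 4016.3.
Equity: weight = 2018/4016.3 = 0.5025; cost = 15.5%.
Preferred: weight = 480.3/4016.3 = 0.1196; cost = 5.799%.
Private placement notes: weight = 1518/4016.3 = 0.3780; after-tax cost = 9.1% × (1 − 39%) = 5.5510%.
WACC = 0.5025 × 15.5000% + 0.1196 × 5.7990% + 0.3780 × 5.5510% = 10.5796%.

10.58%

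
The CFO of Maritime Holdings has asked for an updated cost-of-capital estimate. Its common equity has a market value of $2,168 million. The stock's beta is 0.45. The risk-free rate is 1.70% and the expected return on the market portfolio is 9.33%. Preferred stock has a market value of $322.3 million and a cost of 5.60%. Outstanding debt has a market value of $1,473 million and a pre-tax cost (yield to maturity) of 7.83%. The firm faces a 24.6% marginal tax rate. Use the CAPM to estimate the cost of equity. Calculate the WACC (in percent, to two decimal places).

Market risk premium = 9.33% − 1.7% = 7.63%.
Cost of equity via CAPM: Re = 1.7% + 0.45 × 7.63% = 5.1335%.
Total capital V = 2168 + 322.3 + 1473 = 3963.3.
Equity: weight = 2168/3963.3 = 0.5470; cost = 5.1335%.
Preferred: weight = 322.3/3963.3 = 0.0813; cost = 5.6%.
Debt: weight = 1473/3963.3 = 0.3717; after-tax cost = 7.83% × (1 − 24.6%) = 5.9038%.
WACC = 0.5470 × 5.1335% + 0.0813 × 5.6000% + 0.3717 × 5.9038% = 5.4577%.

5.46%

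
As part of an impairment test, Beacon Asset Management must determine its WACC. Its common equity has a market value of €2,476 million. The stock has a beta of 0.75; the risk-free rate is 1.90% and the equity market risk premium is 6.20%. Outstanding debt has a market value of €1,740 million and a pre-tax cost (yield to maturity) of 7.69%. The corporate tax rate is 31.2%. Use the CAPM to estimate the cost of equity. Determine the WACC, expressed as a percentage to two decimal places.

6.03%

Cost of equity via CAPM: Re = 1.9% + 0.75 × 6.2% = 6.5500%.
Total capital V = 2476 + 1740 = 4216.
Equity: weight = 2476/4216 = 0.5873; cost = 6.55%.
Debt: weight = 1740/4216 = 0.4127; after-tax cost = 7.69% × (1 − 31.2%) = 5.2907%.
WACC = 0.5873 × 6.5500% + 0.4127 × 5.2907% = 6.0303%.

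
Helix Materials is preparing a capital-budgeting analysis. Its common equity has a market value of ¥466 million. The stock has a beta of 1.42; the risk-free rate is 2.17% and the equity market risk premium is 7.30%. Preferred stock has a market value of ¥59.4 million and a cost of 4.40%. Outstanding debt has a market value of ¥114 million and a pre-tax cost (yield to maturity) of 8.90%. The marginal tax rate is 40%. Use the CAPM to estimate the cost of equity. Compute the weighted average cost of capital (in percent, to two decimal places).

10.50%

Cost of equity via CAPM: Re = 2.17% + 1.42 × 7.3% = 12.5360%.
Total capital V = 466 + 59.4 + 114 = 639.4.
Equity: weight = 466/639.4 = 0.7288; cost = 12.536%.
Preferred: weight = 59.4/639.4 = 0.0929; cost = 4.4%.
Debt: weight = 114/639.4 = 0.1783; after-tax cost = 8.9% × (1 − 40%) = 5.3400%.
WACC = 0.7288 × 12.5360% + 0.0929 × 4.4000% + 0.1783 × 5.3400% = 10.4972%.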